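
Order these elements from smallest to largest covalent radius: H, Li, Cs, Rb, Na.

H < Li < Na < Rb < Cs

H is in period 1, group 1; Li is in period 2, group 1; Na is in period 3, group 1; Rb is in period 5, group 1; Cs is in period 6, group 1.
Moving right in a period, electrons are added to the same shell under a stronger nuclear pull, so atoms get smaller; moving down, a new shell is opened and atoms get larger.
All are in group 1, so atomic radius increases down the group.
So from smallest to largest: H < Li < Na < Rb < Cs.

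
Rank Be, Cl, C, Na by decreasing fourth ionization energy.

Be, Na, C, Cl

The fourth ionization energy removes an electron from the +3 ion. For each element: Be³⁺ is already 1 electron into the core; Cl³⁺ still has 4 valence electrons; C³⁺ still has 1 valence electron; Na³⁺ is already 2 electrons into the core.
Core electrons are held far more tightly than valence electrons, so Na and Be top the IE_4 order.
Valence configurations: Cl³⁺ [Ne]3s²3p², C³⁺ [He]2s¹.
Approximate IE_4 values (kJ/mol): Be 21007, Cl 5159, C 6223, Na 9543.
Putting it together, IE_4: Cl < C < Na < Be.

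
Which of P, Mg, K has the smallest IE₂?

Mg

IE_2 is the cost of taking one more electron from the +1 cation: P⁺ still has 4 valence electrons; Mg⁺ still has 1 valence electron; K⁺ is the bare [Ar] core.
Core electrons are held far more tightly than valence electrons, so K tops the IE_2 order.
Valence configurations: P⁺ [Ne]3s²3p², Mg⁺ [Ne]3s¹.
The numbers (kJ/mol): P 1907, Mg 1451, K 3052.
Overall IE_2 order: Mg < P < K.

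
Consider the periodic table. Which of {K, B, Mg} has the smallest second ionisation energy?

Mg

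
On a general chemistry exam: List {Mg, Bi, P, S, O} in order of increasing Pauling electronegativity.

Smaller atoms with higher effective nuclear charge are more electronegative.
Here both period and group differ, so the two effects have to be weighed against each other.
Bi > Mg: period and group pull opposite ways; the across-period shift dominates (2.02 vs 1.31).
P > Bi: P sits above Bi in group 15, so the down-group effect alone puts P higher.
S > P: S lies to the right of P in period 3, so the across-period effect alone puts S higher.
O > S: O sits above S in group 16, so the down-group effect alone puts O higher.
Approximate values (Pauling): O 3.44, Mg 1.31, P 2.19, S 2.58, Bi 2.02.
So from lowest to highest: Mg < Bi < P < S < O.

Mg < Bi < P < S < O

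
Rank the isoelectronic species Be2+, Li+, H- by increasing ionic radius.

All of these have 2 electrons, so size is governed by nuclear charge alone: the more protons, the stronger the pull on the same electron cloud, and the smaller the ion.
Nuclear charges: Be2+ (Z=4), Li+ (Z=3), H- (Z=1).
Smallest to largest: Be2+ < Li+ < H-.

Be2+ < Li+ < H-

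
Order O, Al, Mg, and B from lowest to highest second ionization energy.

Mg < Al < B < O

The second ionization energy removes an electron from the +1 ion. For each element: O⁺ still has 5 valence electrons; Al⁺ still has 2 valence electrons; Mg⁺ still has 1 valence electron; B⁺ still has 2 valence electrons.
All are still removing valence electrons, so compare the +1 ions as you would atoms: IE_2 generally rises across a period (higher Z_eff) and falls down a group (larger shell), subject to the usual subshell exceptions.
Valence configurations: O⁺ [He]2s²2p³, Al⁺ [Ne]3s², Mg⁺ [Ne]3s¹, B⁺ [He]2s².
The numbers (kJ/mol): O 3388, Al 1817, Mg 1451, B 2427.
Putting it together, IE_2: Mg < Al < B < O.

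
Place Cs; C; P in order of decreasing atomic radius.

Cs > P > C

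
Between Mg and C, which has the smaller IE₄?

C

The fourth ionization energy removes an electron from the +3 ion. For each element: Mg³⁺ is already 1 electron into the core; C³⁺ still has 1 valence electron.
Breaking into a closed-shell core is much more expensive than removing a leftover valence electron — Mg has the largest IE_4 here.
Tabulated IE_4 (kJ/mol): Mg 10543, C 6223.
Putting it together, IE_4: C < Mg.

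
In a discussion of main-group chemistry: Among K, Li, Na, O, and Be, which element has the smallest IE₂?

Be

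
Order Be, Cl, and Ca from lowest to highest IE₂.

The second ionization energy removes an electron from the +1 ion. For each element: Be⁺ still has 1 valence electron; Cl⁺ still has 6 valence electrons; Ca⁺ still has 1 valence electron.
All are still removing valence electrons, so compare the +1 ions as you would atoms: IE_2 generally rises across a period (higher Z_eff) and falls down a group (larger shell), subject to the usual subshell exceptions.
Valence configurations: Be⁺ [He]2s¹, Cl⁺ [Ne]3s²3p⁴, Ca⁺ [Ar]4s¹.
Tabulated IE_2 (kJ/mol): Be 1757, Cl 2298, Ca 1145.
Overall IE_2 order: Ca < Be < Cl.

Ca, Be, Cl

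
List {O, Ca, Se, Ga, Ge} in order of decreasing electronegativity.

O > Se > Ge > Ga > Ca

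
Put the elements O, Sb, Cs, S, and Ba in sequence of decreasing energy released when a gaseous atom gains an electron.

S > O > Sb > Cs > Ba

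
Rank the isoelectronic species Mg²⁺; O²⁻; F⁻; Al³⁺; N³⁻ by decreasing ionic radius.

All of these have 10 electrons, so size is governed by nuclear charge alone: the more protons, the stronger the pull on the same electron cloud, and the smaller the ion.
Nuclear charges: Al³⁺ (Z=13), Mg²⁺ (Z=12), F⁻ (Z=9), O²⁻ (Z=8), N³⁻ (Z=7).
Largest to smallest: N³⁻ > O²⁻ > F⁻ > Mg²⁺ > Al³⁺.

N³⁻ > O²⁻ > F⁻ > Mg²⁺ > Al³⁺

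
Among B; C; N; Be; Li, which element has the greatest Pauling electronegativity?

Smaller atoms with higher effective nuclear charge are more electronegative.
All lie in period 2, so electronegativity increases left to right.
The greatest Pauling electronegativity among these belongs to N.

N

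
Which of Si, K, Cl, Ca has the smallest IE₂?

After 1 electron has been removed, what remains? Si⁺ still has 3 valence electrons; K⁺ is the bare [Ar] core; Cl⁺ still has 6 valence electrons; Ca⁺ still has 1 valence electron.
Pulling an electron out of a noble-gas core costs far more than removing a remaining valence electron, so K sits at the high end of IE_2.
Valence configurations: Si⁺ [Ne]3s²3p¹, Cl⁺ [Ne]3s²3p⁴, Ca⁺ [Ar]4s¹.
Tabulated IE_2 (kJ/mol): Si 1577, K 3052, Cl 2298, Ca 1145.
So the second ionization energies run Ca < Si < Cl < K.

Ca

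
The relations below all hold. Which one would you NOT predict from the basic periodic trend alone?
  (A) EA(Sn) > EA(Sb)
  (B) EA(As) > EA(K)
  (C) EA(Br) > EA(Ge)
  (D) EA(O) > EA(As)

(A)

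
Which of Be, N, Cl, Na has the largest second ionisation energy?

IE_2 is the cost of taking one more electron from the +1 cation: Be⁺ still has 1 valence electron; N⁺ still has 4 valence electrons; Cl⁺ still has 6 valence electrons; Na⁺ is the bare [Ne] core.
Core electrons are held far more tightly than valence electrons, so Na tops the IE_2 order.
Valence configurations: Be⁺ [He]2s¹, N⁺ [He]2s²2p², Cl⁺ [Ne]3s²3p⁴.
The numbers (kJ/mol): Be 1757, N 2856, Cl 2298, Na 4562.
Hence IE_2: Be < Cl < N < Na.

Na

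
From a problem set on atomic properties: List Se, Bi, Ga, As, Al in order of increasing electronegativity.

Al < Ga < Bi < As < Se

Smaller atoms with higher effective nuclear charge are more electronegative.
Here both period and group differ, so the two effects have to be weighed against each other.
Ga > Al: this pair runs against the simple trend — see the exception note.
Bi > Ga: period and group pull opposite ways; the across-period shift dominates (2.02 vs 1.81).
As > Bi: they share group 15; the group trend gives As the larger value.
Se > As: both are in period 4; the period trend gives Se the larger value.
Note the exception: Ga has a higher electronegativity than Al, contrary to the simple trend — poor shielding by filled d (and f) subshells raises the heavier element's effective nuclear charge more than the simple down-group trend predicts.
For reference (Pauling): Al 1.61, Ga 1.81, As 2.18, Se 2.55, Bi 2.02.
So from lowest to highest: Al < Ga < Bi < As < Se.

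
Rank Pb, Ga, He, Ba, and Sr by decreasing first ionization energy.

He > Pb > Ga > Sr > Ba

He is in period 1, group 18; Ga is in period 4, group 13; Sr is in period 5, group 2; Ba is in period 6, group 2; Pb is in period 6, group 14.
Across a period the outer electron is held more tightly (higher IE₁); down a group it sits in a higher shell, more shielded, and comes off more easily.
These span different periods and groups, so the two trends combine.
Sr > Ba: they share group 2; the group trend gives Sr the larger value.
Ga > Sr: relative to Sr, both the across-period and down-group shifts push Ga's first ionization energy up.
Pb > Ga: period and group pull opposite ways; the across-period shift dominates (716 vs 579 kJ/mol).
He > Pb: both effects reinforce here, so He is clearly the higher of the two.
For reference (kJ/mol): He 2372, Ga 579, Sr 550, Ba 503, Pb 716.
So from highest to lowest: He > Pb > Ga > Sr > Ba.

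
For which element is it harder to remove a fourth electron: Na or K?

After 3 electrons have been removed, what remains? Na³⁺ is already 2 electrons into the core; K³⁺ is already 2 electrons into the core.
All of these are removing an electron from a noble-gas core or deeper; the smaller core (lower principal quantum number) is held far more tightly, and within a period the higher nuclear charge binds the same core more tightly.
Tabulated IE_4 (kJ/mol): Na 9543, K 5877.
Putting it together, IE_4: K < Na.

Na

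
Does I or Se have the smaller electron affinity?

EA tends to increase across a period and decrease down a group, though the pattern is less regular than for IE or radius.
These sit on a diagonal, where the across-period and down-group effects partly cancel.
I > Se: the two effects oppose for this pair; the across-period effect wins (295 vs 195 kJ/mol).
Approximate values (kJ/mol): Se 195, I 295.
So Se has the smaller electron affinity (Se < I).

Se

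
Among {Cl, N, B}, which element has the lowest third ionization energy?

B

After 2 electrons have been removed, what remains? Cl²⁺ still has 5 valence electrons; N²⁺ still has 3 valence electrons; B²⁺ still has 1 valence electron.
All are still removing valence electrons, so compare the +2 ions as you would atoms: IE_3 generally rises across a period (higher Z_eff) and falls down a group (larger shell), subject to the usual subshell exceptions.
Valence configurations: Cl²⁺ [Ne]3s²3p³, N²⁺ [He]2s²2p¹, B²⁺ [He]2s¹.
The numbers (kJ/mol): Cl 3822, N 4578, B 3660.
Hence IE_3: B < Cl < N.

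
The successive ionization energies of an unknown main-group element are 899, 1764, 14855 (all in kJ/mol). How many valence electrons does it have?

2

Look for the largest jump between consecutive ionization energies: IE3/IE2 ≈ 8.4, far larger than any earlier ratio.
That jump marks the point where a core electron is being removed. So the atom has 2 valence electrons.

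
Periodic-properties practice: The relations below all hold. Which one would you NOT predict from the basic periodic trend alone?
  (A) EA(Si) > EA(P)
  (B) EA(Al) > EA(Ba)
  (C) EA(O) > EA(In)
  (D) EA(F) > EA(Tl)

The general trend: electron affinity increases across a period and decreases down a group.
(A) Si (period 3, group 14) vs P (period 3, group 15): the stated order contradicts the simple trend.
(B) Al (period 3, group 13) vs Ba (period 6, group 2): the stated order agrees with the simple trend.
(C) O (period 2, group 16) vs In (period 5, group 13): the stated order agrees with the simple trend.
(D) F (period 2, group 17) vs Tl (period 6, group 13): the stated order agrees with the simple trend.
The exception is (A): adding an electron to P's half-filled 3p³ is unfavourable, so Si (3p²) has the more exothermic EA.

(A)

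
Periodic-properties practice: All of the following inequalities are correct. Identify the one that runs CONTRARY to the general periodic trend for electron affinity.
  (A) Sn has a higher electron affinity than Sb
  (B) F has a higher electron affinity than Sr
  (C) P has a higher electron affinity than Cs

(A)

The general trend: electron affinity increases across a period and decreases down a group.
(A) Sn (period 5, group 14) vs Sb (period 5, group 15): the stated order contradicts the simple trend.
(B) F (period 2, group 17) vs Sr (period 5, group 2): the stated order agrees with the simple trend.
(C) P (period 3, group 15) vs Cs (period 6, group 1): the stated order agrees with the simple trend.
The exception is (A): adding an electron to Sb's half-filled 5p³ is unfavourable, so Sn has the more exothermic EA.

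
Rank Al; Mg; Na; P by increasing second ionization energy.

Mg < Al < P < Na

The second ionization energy removes an electron from the +1 ion. For each element: Al⁺ still has 2 valence electrons; Mg⁺ still has 1 valence electron; Na⁺ is the bare [Ne] core; P⁺ still has 4 valence electrons.
Core electrons are held far more tightly than valence electrons, so Na tops the IE_2 order.
Valence configurations: Al⁺ [Ne]3s², Mg⁺ [Ne]3s¹, P⁺ [Ne]3s²3p².
Approximate IE_2 values (kJ/mol): Al 1817, Mg 1451, Na 4562, P 1907.
Hence IE_2: Mg < Al < P < Na.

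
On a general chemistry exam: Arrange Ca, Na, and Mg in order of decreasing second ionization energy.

Na, Mg, Ca

After 1 electron has been removed, what remains? Ca⁺ still has 1 valence electron; Na⁺ is the bare [Ne] core; Mg⁺ still has 1 valence electron.
Pulling an electron out of a noble-gas core costs far more than removing a remaining valence electron, so Na sits at the high end of IE_2.
Valence configurations: Ca⁺ [Ar]4s¹, Mg⁺ [Ne]3s¹.
The numbers (kJ/mol): Ca 1145, Na 4562, Mg 1451.
So the second ionization energies run Ca < Mg < Na.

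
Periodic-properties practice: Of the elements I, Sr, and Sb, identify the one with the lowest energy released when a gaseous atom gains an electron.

Sr

Sr is in period 5, group 2; Sb is in period 5, group 15; I is in period 5, group 17.
EA tends to increase across a period and decrease down a group, though the pattern is less regular than for IE or radius.
All lie in period 5, so electron affinity increases left to right.
The lowest energy released when a gaseous atom gains an electron among these belongs to Sr.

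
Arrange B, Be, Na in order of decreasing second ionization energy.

Na, B, Be

Consider each +1 ion: B⁺ still has 2 valence electrons; Be⁺ still has 1 valence electron; Na⁺ is the bare [Ne] core.
Core electrons are held far more tightly than valence electrons, so Na tops the IE_2 order.
Valence configurations: B⁺ [He]2s², Be⁺ [He]2s¹.
Tabulated IE_2 (kJ/mol): B 2427, Be 1757, Na 4562.
So the second ionization energies run Be < B < Na.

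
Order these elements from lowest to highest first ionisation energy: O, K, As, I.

O is in period 2, group 16; K is in period 4, group 1; As is in period 4, group 15; I is in period 5, group 17.
Removing the outermost electron gets harder across a period and easier down a group.
Here both period and group differ, so the two effects have to be weighed against each other.
As > K: As lies to the right of K in period 4, so the across-period effect alone puts As higher.
I > As: period and group pull opposite ways; the across-period shift dominates (1008 vs 947 kJ/mol).
O > I: the two effects oppose for this pair; the down-group effect wins (1314 vs 1008 kJ/mol).
Approximate values (kJ/mol): O 1314, K 419, As 947, I 1008.
So from lowest to highest: K < As < I < O.

K < As < I < O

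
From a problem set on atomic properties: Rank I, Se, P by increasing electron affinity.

P is in period 3, group 15; Se is in period 4, group 16; I is in period 5, group 17.
Atoms with high Z_eff and room in the valence shell (especially the halogens) have the most exothermic electron affinities.
These sit on a diagonal, where the across-period and down-group effects partly cancel.
Se > P: the two effects oppose for this pair; the across-period effect wins (195 vs 72 kJ/mol).
I > Se: period and group pull opposite ways; the across-period shift dominates (295 vs 195 kJ/mol).
Approximate values (kJ/mol): P 72, Se 195, I 295.
So from lowest to highest: P < Se < I.

P < Se < I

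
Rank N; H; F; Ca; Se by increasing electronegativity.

EN rises left→right (higher Z_eff, smaller atoms) and falls top→bottom (larger, more shielded atoms).
Here both period and group differ, so the two effects have to be weighed against each other.
H > Ca: period and group pull opposite ways; the down-group shift dominates (2.20 vs 1.00).
Se > H: the two effects oppose for this pair; the across-period effect wins (2.55 vs 2.20).
N > Se: the two effects oppose for this pair; the down-group effect wins (3.04 vs 2.55).
F > N: F lies to the right of N in period 2, so the across-period effect alone puts F higher.
Approximate values (Pauling): H 2.20, N 3.04, F 3.98, Ca 1.00, Se 2.55.
So from lowest to highest: Ca < H < Se < N < F.

Ca < H < Se < N < F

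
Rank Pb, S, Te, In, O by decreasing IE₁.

O, S, Te, Pb, In

O is in period 2, group 16; S is in period 3, group 16; In is in period 5, group 13; Te is in period 5, group 16; Pb is in period 6, group 14.
IE₁ increases left→right with effective nuclear charge and decreases top→bottom as the valence shell moves farther out.
These span different periods and groups, so the two trends combine.
Pb > In: the two effects oppose for this pair; the across-period effect wins (716 vs 558 kJ/mol).
Te > Pb: relative to Pb, both the across-period and down-group shifts push Te's first ionization energy up.
S > Te: S sits above Te in group 16, so the down-group effect alone puts S higher.
O > S: they share group 16; the group trend gives O the larger value.
Tabulated first ionization energy (kJ/mol): O 1314, S 1000, In 558, Te 869, Pb 716.
So from highest to lowest: O > S > Te > Pb > In.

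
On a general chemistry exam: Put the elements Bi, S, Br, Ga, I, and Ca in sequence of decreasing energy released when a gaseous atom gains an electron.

S is in period 3, group 16; Ca is in period 4, group 2; Ga is in period 4, group 13; Br is in period 4, group 17; I is in period 5, group 17; Bi is in period 6, group 15.
Adding an electron releases more energy for atoms nearer the top right (short of the noble gases).
These span different periods and groups, so the two trends combine.
Ga > Ca: Ga lies to the right of Ca in period 4, so the across-period effect alone puts Ga higher.
Bi > Ga: period and group pull opposite ways; the across-period shift dominates (91 vs 29 kJ/mol).
S > Bi: both effects reinforce here, so S is clearly the higher of the two.
I > S: period and group pull opposite ways; the across-period shift dominates (295 vs 200 kJ/mol).
Br > I: they share group 17; the group trend gives Br the larger value.
Approximate values (kJ/mol): S 200, Ca 2, Ga 29, Br 325, I 295, Bi 91.
So from highest to lowest: Br > I > S > Bi > Ga > Ca.

Br, I, S, Bi, Ga, Ca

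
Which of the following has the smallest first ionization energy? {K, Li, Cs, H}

Cs

H is in period 1, group 1; Li is in period 2, group 1; K is in period 4, group 1; Cs is in period 6, group 1.
IE₁ increases left→right with effective nuclear charge and decreases top→bottom as the valence shell moves farther out.
All are in group 1, so first ionization energy increases up the group.
The smallest first ionization energy among these belongs to Cs.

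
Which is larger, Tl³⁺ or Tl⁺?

Tl⁺

Both ions have Z = 81 protons, but Tl³⁺ has lost more electrons, so its remaining electrons feel a larger effective nuclear charge per electron and are pulled in more tightly.
Higher positive charge → smaller ion, so Tl⁺ > Tl³⁺.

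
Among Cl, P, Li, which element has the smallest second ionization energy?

P

IE_2 is the cost of taking one more electron from the +1 cation: Cl⁺ still has 6 valence electrons; P⁺ still has 4 valence electrons; Li⁺ is the bare [He] core.
Pulling an electron out of a noble-gas core costs far more than removing a remaining valence electron, so Li sits at the high end of IE_2.
Valence configurations: Cl⁺ [Ne]3s²3p⁴, P⁺ [Ne]3s²3p².
The numbers (kJ/mol): Cl 2298, P 1907, Li 7298.
Hence IE_2: P < Cl < Li.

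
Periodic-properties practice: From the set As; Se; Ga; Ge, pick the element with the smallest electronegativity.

Ga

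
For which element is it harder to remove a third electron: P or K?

IE_3 is the cost of taking one more electron from the +2 cation: P²⁺ still has 3 valence electrons; K²⁺ is already 1 electron into the core.
Pulling an electron out of a noble-gas core costs far more than removing a remaining valence electron, so K sits at the high end of IE_3.
The numbers (kJ/mol): P 2914, K 4420.
So the third ionization energies run P < K.

K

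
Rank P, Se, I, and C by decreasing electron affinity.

I > Se > C > P

EA tends to increase across a period and decrease down a group, though the pattern is less regular than for IE or radius.
These sit on a diagonal, where the across-period and down-group effects partly cancel.
C > P: the two effects oppose for this pair; the down-group effect wins (122 vs 72 kJ/mol).
Se > C: the two effects oppose for this pair; the across-period effect wins (195 vs 122 kJ/mol).
I > Se: period and group pull opposite ways; the across-period shift dominates (295 vs 195 kJ/mol).
For reference (kJ/mol): C 122, P 72, Se 195, I 295.
So from highest to lowest: I > Se > C > P.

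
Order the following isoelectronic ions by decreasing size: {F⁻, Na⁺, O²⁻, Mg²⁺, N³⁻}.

All of these have 10 electrons, so size is governed by nuclear charge alone: the more protons, the stronger the pull on the same electron cloud, and the smaller the ion.
Nuclear charges: Mg²⁺ (Z=12), Na⁺ (Z=11), F⁻ (Z=9), O²⁻ (Z=8), N³⁻ (Z=7).
Largest to smallest: N³⁻ > O²⁻ > F⁻ > Na⁺ > Mg²⁺.

N³⁻ > O²⁻ > F⁻ > Na⁺ > Mg²⁺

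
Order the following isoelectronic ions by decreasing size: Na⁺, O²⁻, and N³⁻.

All of these have 10 electrons, so size is governed by nuclear charge alone: the more protons, the stronger the pull on the same electron cloud, and the smaller the ion.
Nuclear charges: Na⁺ (Z=11), O²⁻ (Z=8), N³⁻ (Z=7).
Largest to smallest: N³⁻ > O²⁻ > Na⁺.

N³⁻ > O²⁻ > Na⁺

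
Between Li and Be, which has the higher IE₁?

Be

Li is in period 2, group 1; Be is in period 2, group 2.
IE₁ increases left→right with effective nuclear charge and decreases top→bottom as the valence shell moves farther out.
All lie in period 2, so first ionization energy increases left to right.
So Be has the higher IE₁ (Be > Li).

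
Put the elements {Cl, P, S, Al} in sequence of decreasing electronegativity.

Al is in period 3, group 13; P is in period 3, group 15; S is in period 3, group 16; Cl is in period 3, group 17.
EN rises left→right (higher Z_eff, smaller atoms) and falls top→bottom (larger, more shielded atoms).
All lie in period 3, so electronegativity increases left to right.
So from highest to lowest: Cl > S > P > Al.

Cl, S, P, Al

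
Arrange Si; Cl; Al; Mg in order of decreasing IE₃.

The third ionization energy removes an electron from the +2 ion. For each element: Si²⁺ still has 2 valence electrons; Cl²⁺ still has 5 valence electrons; Al²⁺ still has 1 valence electron; Mg²⁺ is the bare [Ne] core.
Breaking into a closed-shell core is much more expensive than removing a leftover valence electron — Mg has the largest IE_3 here.
Valence configurations: Si²⁺ [Ne]3s², Cl²⁺ [Ne]3s²3p³, Al²⁺ [Ne]3s¹.
Tabulated IE_3 (kJ/mol): Si 3232, Cl 3822, Al 2745, Mg 7733.
Overall IE_3 order: Al < Si < Cl < Mg.

Mg, Cl, Si, Al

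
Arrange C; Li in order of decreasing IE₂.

IE_2 is the cost of taking one more electron from the +1 cation: C⁺ still has 3 valence electrons; Li⁺ is the bare [He] core.
Breaking into a closed-shell core is much more expensive than removing a leftover valence electron — Li has the largest IE_2 here.
Tabulated IE_2 (kJ/mol): C 2353, Li 7298.
Putting it together, IE_2: C < Li.

Li > C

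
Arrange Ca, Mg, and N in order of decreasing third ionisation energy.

Consider each +2 ion: Ca²⁺ is the bare [Ar] core; Mg²⁺ is the bare [Ne] core; N²⁺ still has 3 valence electrons.
Breaking into a closed-shell core is much more expensive than removing a leftover valence electron — Ca and Mg have the largest IE_3 here.
Tabulated IE_3 (kJ/mol): Ca 4912, Mg 7733, N 4578.
Overall IE_3 order: N < Ca < Mg.

Mg > Ca > N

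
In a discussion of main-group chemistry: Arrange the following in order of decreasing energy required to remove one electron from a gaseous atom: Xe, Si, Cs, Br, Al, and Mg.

First ionization energy rises across a period (greater Z_eff holds electrons more tightly) and falls down a group (valence electrons are farther from the nucleus).
Here both period and group differ, so the two effects have to be weighed against each other.
Al > Cs: both effects reinforce here, so Al is clearly the higher of the two.
Mg > Al: this pair runs against the simple trend — see the exception note.
Si > Mg: Si lies to the right of Mg in period 3, so the across-period effect alone puts Si higher.
Br > Si: period and group pull opposite ways; the across-period shift dominates (1140 vs 786 kJ/mol).
Xe > Br: the two effects oppose for this pair; the across-period effect wins (1170 vs 1140 kJ/mol).
Note the exception: Mg has a higher first ionization energy than Al, contrary to the simple trend — Al's single 3p electron is easier to remove than one from Mg's filled 3s².
Tabulated first ionization energy (kJ/mol): Mg 738, Al 578, Si 786, Br 1140, Xe 1170, Cs 376.
So from highest to lowest: Xe > Br > Si > Mg > Al > Cs.

Xe > Br > Si > Mg > Al > Cs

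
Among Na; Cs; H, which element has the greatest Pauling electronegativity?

H is in period 1, group 1; Na is in period 3, group 1; Cs is in period 6, group 1.
EN rises left→right (higher Z_eff, smaller atoms) and falls top→bottom (larger, more shielded atoms).
All are in group 1, so electronegativity increases up the group.
The greatest Pauling electronegativity among these belongs to H.

H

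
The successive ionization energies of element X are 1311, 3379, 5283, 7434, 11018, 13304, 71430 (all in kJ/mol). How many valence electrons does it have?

6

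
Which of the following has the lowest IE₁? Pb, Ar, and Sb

Pb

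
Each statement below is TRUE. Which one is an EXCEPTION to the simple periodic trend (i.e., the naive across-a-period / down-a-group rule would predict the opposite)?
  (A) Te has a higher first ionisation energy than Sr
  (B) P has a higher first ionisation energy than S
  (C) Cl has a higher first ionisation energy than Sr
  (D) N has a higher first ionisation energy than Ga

(B)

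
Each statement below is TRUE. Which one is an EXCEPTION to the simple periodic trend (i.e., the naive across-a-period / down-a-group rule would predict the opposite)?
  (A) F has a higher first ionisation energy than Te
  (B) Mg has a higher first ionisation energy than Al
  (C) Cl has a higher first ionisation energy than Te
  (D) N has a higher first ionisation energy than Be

(B)

The general trend: first ionisation energy increases across a period and decreases down a group.
(A) F (period 2, group 17) vs Te (period 5, group 16): the stated order agrees with the simple trend.
(B) Mg (period 3, group 2) vs Al (period 3, group 13): the stated order contradicts the simple trend.
(C) Cl (period 3, group 17) vs Te (period 5, group 16): the stated order agrees with the simple trend.
(D) N (period 2, group 15) vs Be (period 2, group 2): the stated order agrees with the simple trend.
The exception is (B): Al's single 3p electron is easier to remove than one from Mg's filled 3s².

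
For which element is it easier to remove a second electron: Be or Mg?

Mg

The second ionization energy removes an electron from the +1 ion. For each element: Be⁺ still has 1 valence electron; Mg⁺ still has 1 valence electron.
All are still removing valence electrons, so compare the +1 ions as you would atoms: IE_2 generally rises across a period (higher Z_eff) and falls down a group (larger shell), subject to the usual subshell exceptions.
Valence configurations: Be⁺ [He]2s¹, Mg⁺ [Ne]3s¹.
Tabulated IE_2 (kJ/mol): Be 1757, Mg 1451.
Overall IE_2 order: Mg < Be.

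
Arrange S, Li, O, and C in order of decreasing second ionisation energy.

Consider each +1 ion: S⁺ still has 5 valence electrons; Li⁺ is the bare [He] core; O⁺ still has 5 valence electrons; C⁺ still has 3 valence electrons.
Core electrons are held far more tightly than valence electrons, so Li tops the IE_2 order.
Valence configurations: S⁺ [Ne]3s²3p³, O⁺ [He]2s²2p³, C⁺ [He]2s²2p¹.
Approximate IE_2 values (kJ/mol): S 2252, Li 7298, O 3388, C 2353.
Overall IE_2 order: S < C < O < Li.

Li > O > C > S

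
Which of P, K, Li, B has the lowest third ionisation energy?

P

IE_3 is the cost of taking one more electron from the +2 cation: P²⁺ still has 3 valence electrons; K²⁺ is already 1 electron into the core; Li²⁺ is already 1 electron into the core; B²⁺ still has 1 valence electron.
Breaking into a closed-shell core is much more expensive than removing a leftover valence electron — K and Li have the largest IE_3 here.
Valence configurations: P²⁺ [Ne]3s²3p¹, B²⁺ [He]2s¹.
Approximate IE_3 values (kJ/mol): P 2914, K 4420, Li 11815, B 3660.
Hence IE_3: P < B < K < Li.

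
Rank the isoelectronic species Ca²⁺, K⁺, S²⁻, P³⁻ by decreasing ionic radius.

P³⁻, S²⁻, K⁺, Ca²⁺

All of these have 18 electrons, so size is governed by nuclear charge alone: the more protons, the stronger the pull on the same electron cloud, and the smaller the ion.
Nuclear charges: Ca²⁺ (Z=20), K⁺ (Z=19), S²⁻ (Z=16), P³⁻ (Z=15).
Largest to smallest: P³⁻ > S²⁻ > K⁺ > Ca²⁺.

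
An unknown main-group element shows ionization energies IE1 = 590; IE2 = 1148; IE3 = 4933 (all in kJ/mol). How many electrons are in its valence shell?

2

Look for the largest jump between consecutive ionization energies: IE3/IE2 ≈ 4.3, far larger than any earlier ratio.
That jump marks the point where a core electron is being removed. So the atom has 2 valence electrons.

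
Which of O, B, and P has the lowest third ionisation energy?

P

Consider each +2 ion: O²⁺ still has 4 valence electrons; B²⁺ still has 1 valence electron; P²⁺ still has 3 valence electrons.
All are still removing valence electrons, so compare the +2 ions as you would atoms: IE_3 generally rises across a period (higher Z_eff) and falls down a group (larger shell), subject to the usual subshell exceptions.
Valence configurations: O²⁺ [He]2s²2p², B²⁺ [He]2s¹, P²⁺ [Ne]3s²3p¹.
Approximate IE_3 values (kJ/mol): O 5300, B 3660, P 2914.
Putting it together, IE_3: P < B < O.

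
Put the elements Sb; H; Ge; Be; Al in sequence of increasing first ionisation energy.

H is in period 1, group 1; Be is in period 2, group 2; Al is in period 3, group 13; Ge is in period 4, group 14; Sb is in period 5, group 15.
Across a period the outer electron is held more tightly (higher IE₁); down a group it sits in a higher shell, more shielded, and comes off more easily.
A diagonal step moves right (one effect) and down (the opposite effect) at once.
Ge > Al: period and group pull opposite ways; the across-period shift dominates (762 vs 578 kJ/mol).
Sb > Ge: the two effects oppose for this pair; the across-period effect wins (831 vs 762 kJ/mol).
Be > Sb: period and group pull opposite ways; the down-group shift dominates (900 vs 831 kJ/mol).
H > Be: the two effects oppose for this pair; the down-group effect wins (1312 vs 900 kJ/mol).
Approximate values (kJ/mol): H 1312, Be 900, Al 578, Ge 762, Sb 831.
So from lowest to highest: Al < Ge < Sb < Be < H.

Al, Ge, Sb, Be, H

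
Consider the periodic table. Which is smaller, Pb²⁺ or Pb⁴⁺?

Pb⁴⁺

Both ions have Z = 82 protons, but Pb⁴⁺ has lost more electrons, so its remaining electrons feel a larger effective nuclear charge per electron and are pulled in more tightly.
Higher positive charge → smaller ion, so Pb²⁺ > Pb⁴⁺.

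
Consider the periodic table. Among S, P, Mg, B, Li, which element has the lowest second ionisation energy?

Mg

After 1 electron has been removed, what remains? S⁺ still has 5 valence electrons; P⁺ still has 4 valence electrons; Mg⁺ still has 1 valence electron; B⁺ still has 2 valence electrons; Li⁺ is the bare [He] core.
Core electrons are held far more tightly than valence electrons, so Li tops the IE_2 order.
Valence configurations: S⁺ [Ne]3s²3p³, P⁺ [Ne]3s²3p², Mg⁺ [Ne]3s¹, B⁺ [He]2s².
Tabulated IE_2 (kJ/mol): S 2252, P 1907, Mg 1451, B 2427, Li 7298.
Putting it together, IE_2: Mg < P < S < B < Li.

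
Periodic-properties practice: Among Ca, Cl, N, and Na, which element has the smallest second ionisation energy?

Ca

The second ionization energy removes an electron from the +1 ion. For each element: Ca⁺ still has 1 valence electron; Cl⁺ still has 6 valence electrons; N⁺ still has 4 valence electrons; Na⁺ is the bare [Ne] core.
Pulling an electron out of a noble-gas core costs far more than removing a remaining valence electron, so Na sits at the high end of IE_2.
Valence configurations: Ca⁺ [Ar]4s¹, Cl⁺ [Ne]3s²3p⁴, N⁺ [He]2s²2p².
Tabulated IE_2 (kJ/mol): Ca 1145, Cl 2298, N 2856, Na 4562.
Overall IE_2 order: Ca < Cl < N < Na.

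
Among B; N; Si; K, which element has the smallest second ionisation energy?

Si

The second ionization energy removes an electron from the +1 ion. For each element: B⁺ still has 2 valence electrons; N⁺ still has 4 valence electrons; Si⁺ still has 3 valence electrons; K⁺ is the bare [Ar] core.
Breaking into a closed-shell core is much more expensive than removing a leftover valence electron — K has the largest IE_2 here.
Valence configurations: B⁺ [He]2s², N⁺ [He]2s²2p², Si⁺ [Ne]3s²3p¹.
Approximate IE_2 values (kJ/mol): B 2427, N 2856, Si 1577, K 3052.
Putting it together, IE_2: Si < B < N < K.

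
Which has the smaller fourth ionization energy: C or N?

C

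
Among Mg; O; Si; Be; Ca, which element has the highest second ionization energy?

The second ionization energy removes an electron from the +1 ion. For each element: Mg⁺ still has 1 valence electron; O⁺ still has 5 valence electrons; Si⁺ still has 3 valence electrons; Be⁺ still has 1 valence electron; Ca⁺ still has 1 valence electron.
All are still removing valence electrons, so compare the +1 ions as you would atoms: IE_2 generally rises across a period (higher Z_eff) and falls down a group (larger shell), subject to the usual subshell exceptions.
Valence configurations: Mg⁺ [Ne]3s¹, O⁺ [He]2s²2p³, Si⁺ [Ne]3s²3p¹, Be⁺ [He]2s¹, Ca⁺ [Ar]4s¹.
Approximate IE_2 values (kJ/mol): Mg 1451, O 3388, Si 1577, Be 1757, Ca 1145.
Hence IE_2: Ca < Mg < Si < Be < O.

O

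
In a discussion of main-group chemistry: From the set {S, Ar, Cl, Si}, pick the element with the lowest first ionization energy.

Si is in period 3, group 14; S is in period 3, group 16; Cl is in period 3, group 17; Ar is in period 3, group 18.
Removing the outermost electron gets harder across a period and easier down a group.
All lie in period 3, so first ionization energy increases left to right.
The lowest first ionization energy among these belongs to Si.

Si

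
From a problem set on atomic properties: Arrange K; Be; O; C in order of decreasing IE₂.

O > K > C > Be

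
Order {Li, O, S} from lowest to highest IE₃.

S < O < Li

IE_3 is the cost of taking one more electron from the +2 cation: Li²⁺ is already 1 electron into the core; O²⁺ still has 4 valence electrons; S²⁺ still has 4 valence electrons.
Pulling an electron out of a noble-gas core costs far more than removing a remaining valence electron, so Li sits at the high end of IE_3.
Valence configurations: O²⁺ [He]2s²2p², S²⁺ [Ne]3s²3p².
The numbers (kJ/mol): Li 11815, O 5300, S 3357.
Overall IE_3 order: S < O < Li.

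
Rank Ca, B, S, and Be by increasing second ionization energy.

Consider each +1 ion: Ca⁺ still has 1 valence electron; B⁺ still has 2 valence electrons; S⁺ still has 5 valence electrons; Be⁺ still has 1 valence electron.
All are still removing valence electrons, so compare the +1 ions as you would atoms: IE_2 generally rises across a period (higher Z_eff) and falls down a group (larger shell), subject to the usual subshell exceptions.
Valence configurations: Ca⁺ [Ar]4s¹, B⁺ [He]2s², S⁺ [Ne]3s²3p³, Be⁺ [He]2s¹.
Approximate IE_2 values (kJ/mol): Ca 1145, B 2427, S 2252, Be 1757.
Putting it together, IE_2: Ca < Be < S < B.

Ca < Be < S < B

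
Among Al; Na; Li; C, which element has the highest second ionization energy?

Li

Consider each +1 ion: Al⁺ still has 2 valence electrons; Na⁺ is the bare [Ne] core; Li⁺ is the bare [He] core; C⁺ still has 3 valence electrons.
Pulling an electron out of a noble-gas core costs far more than removing a remaining valence electron, so Na and Li sit at the high end of IE_2.
Valence configurations: Al⁺ [Ne]3s², C⁺ [He]2s²2p¹.
The numbers (kJ/mol): Al 1817, Na 4562, Li 7298, C 2353.
Hence IE_2: Al < C < Na < Li.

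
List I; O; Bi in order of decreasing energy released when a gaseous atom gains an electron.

Adding an electron releases more energy for atoms nearer the top right (short of the noble gases).
Here both period and group differ, so the two effects have to be weighed against each other.
O > Bi: relative to Bi, both the across-period and down-group shifts push O's electron affinity up.
I > O: the two effects oppose for this pair; the across-period effect wins (295 vs 141 kJ/mol).
Approximate values (kJ/mol): O 141, I 295, Bi 91.
So from highest to lowest: I > O > Bi.

I > O > Bi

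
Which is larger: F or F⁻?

F⁻

Forming F⁻ adds 1 electron to F. More electron–electron repulsion in the same shell, with unchanged nuclear charge, lets the cloud expand.
An anion is larger than its parent atom: F⁻ > F.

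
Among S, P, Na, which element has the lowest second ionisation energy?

P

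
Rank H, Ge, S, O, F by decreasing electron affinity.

F > S > O > Ge > H

H is in period 1, group 1; O is in period 2, group 16; F is in period 2, group 17; S is in period 3, group 16; Ge is in period 4, group 14.
EA tends to increase across a period and decrease down a group, though the pattern is less regular than for IE or radius.
Here both period and group differ, so the two effects have to be weighed against each other.
Ge > H: the two effects oppose for this pair; the across-period effect wins (119 vs 73 kJ/mol).
O > Ge: both effects reinforce here, so O is clearly the higher of the two.
S > O: this pair runs against the simple trend — see the exception note.
F > S: both effects reinforce here, so F is clearly the higher of the two.
Note the exception: S has a higher electron affinity than O, contrary to the simple trend — the compact 2p subshell of O repels the added electron more than S's larger 3p does.
Approximate values (kJ/mol): H 73, O 141, F 328, S 200, Ge 119.
So from highest to lowest: F > S > O > Ge > H.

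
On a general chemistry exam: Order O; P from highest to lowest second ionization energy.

The second ionization energy removes an electron from the +1 ion. For each element: O⁺ still has 5 valence electrons; P⁺ still has 4 valence electrons.
All are still removing valence electrons, so compare the +1 ions as you would atoms: IE_2 generally rises across a period (higher Z_eff) and falls down a group (larger shell), subject to the usual subshell exceptions.
Valence configurations: O⁺ [He]2s²2p³, P⁺ [Ne]3s²3p².
Approximate IE_2 values (kJ/mol): O 3388, P 1907.
So the second ionization energies run P < O.

O, P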